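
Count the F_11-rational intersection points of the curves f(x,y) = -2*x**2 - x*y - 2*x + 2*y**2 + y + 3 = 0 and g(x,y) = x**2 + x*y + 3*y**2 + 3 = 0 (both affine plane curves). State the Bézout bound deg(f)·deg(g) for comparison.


Common zeros: ∅; count = 0; Bézout bound = 4.

deg(f) = 2, deg(g) = 2, so Bézout bound = 4.
Scan x ∈ F_11. For each x, list the y ∈ F_11 with f(x, y) ≡ 0 and those with g(x, y) ≡ 0 (mod 11); the common zeros in that column are the intersection.
  x = 0: f ≡ 0 at y ∈ ∅; g ≡ 0 at y ∈ ∅; common: ∅.
  x = 1: f ≡ 0 at y ∈ ∅; g ≡ 0 at y ∈ ∅; common: ∅.
  x = 2: f ≡ 0 at y ∈ ∅; g ≡ 0 at y ∈ ∅; common: ∅.
  x = 3: f ≡ 0 at y ∈ ∅; g ≡ 0 at y ∈ ∅; common: ∅.
  x = 4: f ≡ 0 at y ∈ ∅; g ≡ 0 at y ∈ ∅; common: ∅.
  x = 5: f ≡ 0 at y ∈ ∅; g ≡ 0 at y ∈ ∅; common: ∅.
  x = 6: f ≡ 0 at y ∈ ∅; g ≡ 0 at y ∈ ∅; common: ∅.
  x = 7: f ≡ 0 at y ∈ ∅; g ≡ 0 at y ∈ ∅; common: ∅.
  x = 8: f ≡ 0 at y ∈ {10}; g ≡ 0 at y ∈ ∅; common: ∅.
  x = 9: f ≡ 0 at y ∈ ∅; g ≡ 0 at y ∈ ∅; common: ∅.
  x = 10: f ≡ 0 at y ∈ ∅; g ≡ 0 at y ∈ ∅; common: ∅.
Collecting: common zeros = ∅, so the count is 0.
Comparison with the Bézout bound: 0 ≤ 4 = deg(f)·deg(g), as expected for curves with no common component (the affine F_11-count falls short of the bound because intersections may lie at infinity, over extension fields, or carry multiplicity).


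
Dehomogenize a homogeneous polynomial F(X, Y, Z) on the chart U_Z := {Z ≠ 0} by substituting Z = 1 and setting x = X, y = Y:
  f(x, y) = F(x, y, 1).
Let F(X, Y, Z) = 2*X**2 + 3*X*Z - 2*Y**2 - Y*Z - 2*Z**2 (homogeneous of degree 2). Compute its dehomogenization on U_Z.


f(x, y) = 2*x**2 + 3*x - 2*y**2 - y - 2

On U_Z we set Z = 1. Each monomial c·X^i·Y^j·Z^k in F becomes c·x^i·y^j·1^k = c·x^i·y^j.
Substituting Z = 1: F(X, Y, 1) = 2*x**2 + 3*x - 2*y**2 - y - 2.
Note: deg(f) ≤ deg(F) = 2; strict inequality happens when F is divisible by Z (lost terms).


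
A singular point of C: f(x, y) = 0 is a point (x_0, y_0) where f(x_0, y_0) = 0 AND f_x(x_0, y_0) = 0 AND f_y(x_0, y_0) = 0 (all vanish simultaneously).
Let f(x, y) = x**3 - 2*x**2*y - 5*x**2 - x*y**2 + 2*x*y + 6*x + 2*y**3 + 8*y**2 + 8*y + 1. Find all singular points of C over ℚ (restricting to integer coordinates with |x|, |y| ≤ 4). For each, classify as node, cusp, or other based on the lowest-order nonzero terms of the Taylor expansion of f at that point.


Singular points: {(1, -1)}; classification: cusp.

Compute partial derivatives:
  f_x = 3*x**2 - 4*x*y - 10*x - y**2 + 2*y + 6.
  f_y = -2*x**2 - 2*x*y + 2*x + 6*y**2 + 16*y + 8.
Scan x_0 ∈ {−4, ..., 4}. For each x_0, f_y(x_0, y) is a polynomial in y; find its integer roots y ∈ {−4, ..., 4}, then test f_x and f at those candidates.
  x = -4: f_y(-4, y) = 6*y**2 + 24*y - 32; no integer root y with |y| ≤ 4.
  x = -3: f_y(-3, y) = 6*y**2 + 22*y - 16; no integer root y with |y| ≤ 4.
  x = -2: f_y(-2, y) = 6*y**2 + 20*y - 4; no integer root y with |y| ≤ 4.
  x = -1: f_y(-1, y) = 6*y**2 + 18*y + 4; no integer root y with |y| ≤ 4.
  x = 0: f_y(0, y) = 6*y**2 + 16*y + 8; vanishes at y ∈ {-2}. (0, -2): f_x = -2 ≠ 0.
  x = 1: f_y(1, y) = 6*y**2 + 14*y + 8; vanishes at y ∈ {-1}. (1, -1): f_x = 0, f = 0 — SINGULAR.
  x = 2: f_y(2, y) = 6*y**2 + 12*y + 4; no integer root y with |y| ≤ 4.
  x = 3: f_y(3, y) = 6*y**2 + 10*y - 4; vanishes at y ∈ {-2}. (3, -2): f_x = 19 ≠ 0.
  x = 4: f_y(4, y) = 6*y**2 + 8*y - 16; no integer root y with |y| ≤ 4.
Only singular point on the grid: (1, -1).
Classify: substitute x = 1 + u, y = -1 + v and expand: f = u**3 - 2*u**2*v - u*v**2 + 2*v**3 + v**2.
No constant or linear terms (consistent with a singular point). Quadratic part: v**2. Cubic part: u**3 - 2*u**2*v - u*v**2 + 2*v**3.
The quadratic part v**2 is a perfect square, so there is a single (double) tangent line v = 0, i.e. y = -1. Restricting the cubic part to that line (v = 0) leaves u**3 ≠ 0, so f is not divisible by v and the branch is v² ≈ -u**3 to lowest order — this is a cusp.
Classification: cusp.


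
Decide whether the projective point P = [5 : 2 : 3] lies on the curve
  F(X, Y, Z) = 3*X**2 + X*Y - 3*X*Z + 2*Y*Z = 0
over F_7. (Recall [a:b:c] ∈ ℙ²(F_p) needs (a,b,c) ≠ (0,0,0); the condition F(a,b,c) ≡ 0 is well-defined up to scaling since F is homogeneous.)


F(5,2,3) ≡ 3 (mod 7); P is NOT on the curve.

Evaluate F(5, 2, 3) term-by-term (mod 7).
  3*X**2 ↦ 3·25·1·1 = 75
  X*Y ↦ 1·5·2·1 = 10
  -3*X*Z ↦ -3·5·1·3 = -45
  2*Y*Z ↦ 2·1·2·3 = 12
Sum: F(5, 2, 3) = (75) + (10) + (-45) + (12) = 52.
Reducing mod 7: 52 ≡ 3 (mod 7).
Since F(a, b, c) ≡ 3 ≠ 0 (mod 7), P does NOT lie on the curve.


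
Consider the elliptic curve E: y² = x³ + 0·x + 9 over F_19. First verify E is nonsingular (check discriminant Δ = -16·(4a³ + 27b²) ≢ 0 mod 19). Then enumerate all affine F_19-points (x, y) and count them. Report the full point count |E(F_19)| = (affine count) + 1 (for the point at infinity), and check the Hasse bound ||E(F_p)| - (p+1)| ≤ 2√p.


Affine points = {(0, 3), (0, 16), (2, 6), (2, 13), (3, 6), (3, 13), (4, 4), (4, 15), (5, 1), (5, 18), (6, 4), (6, 15), (9, 4), (9, 15), (14, 6), (14, 13), (16, 1), (16, 18), (17, 1), (17, 18)}; affine count = 20; |E(F_19)| = 21.

Discriminant check: Δ ∝ 4a³ + 27b² = 4·0³ + 27·9² = 4·0 + 27·81 ≡ 2 (mod 19). Nonzero ⇒ E is nonsingular.
For each x ∈ F_19, compute rhs = x³ + 0·x + 9 mod 19, then count y ∈ F_19 with y² ≡ rhs.
  x = 0: rhs = 9, matching y values: 3, 16 (2 points).
  x = 1: rhs = 10, matching y values: none (0 points).
  x = 2: rhs = 17, matching y values: 6, 13 (2 points).
  x = 3: rhs = 17, matching y values: 6, 13 (2 points).
  x = 4: rhs = 16, matching y values: 4, 15 (2 points).
  x = 5: rhs = 1, matching y values: 1, 18 (2 points).
  x = 6: rhs = 16, matching y values: 4, 15 (2 points).
  x = 7: rhs = 10, matching y values: none (0 points).
  x = 8: rhs = 8, matching y values: none (0 points).
  x = 9: rhs = 16, matching y values: 4, 15 (2 points).
  x = 10: rhs = 2, matching y values: none (0 points).
  x = 11: rhs = 10, matching y values: none (0 points).
  x = 12: rhs = 8, matching y values: none (0 points).
  x = 13: rhs = 2, matching y values: none (0 points).
  x = 14: rhs = 17, matching y values: 6, 13 (2 points).
  x = 15: rhs = 2, matching y values: none (0 points).
  x = 16: rhs = 1, matching y values: 1, 18 (2 points).
  x = 17: rhs = 1, matching y values: 1, 18 (2 points).
  x = 18: rhs = 8, matching y values: none (0 points).
Total affine count: 20.
Full point count |E(F_19)| = 20 + 1 = 21.
Hasse bound: |21 − (19+1)| = |1| = 1 ≤ 2√19 ≈ 8.7178 ✓.


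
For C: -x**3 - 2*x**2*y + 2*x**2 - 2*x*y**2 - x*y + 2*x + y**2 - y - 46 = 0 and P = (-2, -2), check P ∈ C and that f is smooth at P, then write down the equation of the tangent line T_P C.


Tangent line at P: -40*x - 27*y - 134 = 0.

Step 1: f(-2, -2) = 0, so P lies on C.
Step 2: partial derivatives
  f_x(x, y) = -3*x**2 - 4*x*y + 4*x - 2*y**2 - y + 2, f_y(x, y) = -2*x**2 - 4*x*y - x + 2*y - 1.
  f_x(P) = -40, f_y(P) = -27 (gradient nonzero, so P is smooth).
Step 3: tangent line at P: -40·(x − -2) + -27·(y − -2) = 0.
Expanding: -40*x - 27*y - 134 = 0.


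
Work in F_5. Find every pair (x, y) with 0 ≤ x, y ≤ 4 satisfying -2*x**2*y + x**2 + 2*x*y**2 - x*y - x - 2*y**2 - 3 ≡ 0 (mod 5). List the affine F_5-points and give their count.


Affine F_5-points: {(0, 1), (0, 4), (1, 4), (4, 3)}; count = 4.

For each of the 25 pairs (x, y) ∈ F_5², evaluate f(x, y) mod 5. Record the zeros.
  x = 0: [0↦2, 1↦0, 2↦4, 3↦4, 4↦0]  zeros at y ∈ {1, 4}
  x = 1: [0↦2, 1↦4, 2↦1, 3↦3, 4↦0]  zeros at y ∈ {4}
  x = 2: [0↦4, 1↦1, 2↦2, 3↦2, 4↦1]  zeros at y ∈ ∅
  x = 3: [0↦3, 1↦1, 2↦2, 3↦1, 4↦3]  zeros at y ∈ ∅
  x = 4: [0↦4, 1↦4, 2↦1, 3↦0, 4↦1]  zeros at y ∈ {3}
Collecting zeros: affine points = {(0, 1), (0, 4), (1, 4), (4, 3)}.
Total count |C(F_5)_aff| = 4.


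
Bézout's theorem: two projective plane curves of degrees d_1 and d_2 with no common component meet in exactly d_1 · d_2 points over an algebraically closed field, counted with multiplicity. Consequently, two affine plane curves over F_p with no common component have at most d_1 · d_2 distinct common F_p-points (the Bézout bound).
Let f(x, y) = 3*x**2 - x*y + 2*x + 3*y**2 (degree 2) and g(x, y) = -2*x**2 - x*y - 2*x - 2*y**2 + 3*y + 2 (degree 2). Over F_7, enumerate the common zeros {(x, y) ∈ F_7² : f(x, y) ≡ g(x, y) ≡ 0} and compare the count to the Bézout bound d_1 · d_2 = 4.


Common zeros: ∅; count = 0; Bézout bound = 4.

deg(f) = 2, deg(g) = 2, so Bézout bound = 4.
Scan x ∈ F_7. For each x, list the y ∈ F_7 with f(x, y) ≡ 0 and those with g(x, y) ≡ 0 (mod 7); the common zeros in that column are the intersection.
  x = 0: f ≡ 0 at y ∈ {0}; g ≡ 0 at y ∈ {2, 3}; common: ∅.
  x = 1: f ≡ 0 at y ∈ {1, 4}; g ≡ 0 at y ∈ {3, 5}; common: ∅.
  x = 2: f ≡ 0 at y ∈ {4, 6}; g ≡ 0 at y ∈ ∅; common: ∅.
  x = 3: f ≡ 0 at y ∈ ∅; g ≡ 0 at y ∈ ∅; common: ∅.
  x = 4: f ≡ 0 at y ∈ {0, 6}; g ≡ 0 at y ∈ ∅; common: ∅.
  x = 5: f ≡ 0 at y ∈ ∅; g ≡ 0 at y ∈ {2, 4}; common: ∅.
  x = 6: f ≡ 0 at y ∈ ∅; g ≡ 0 at y ∈ {4, 5}; common: ∅.
Collecting: common zeros = ∅, so the count is 0.
Comparison with the Bézout bound: 0 ≤ 4 = deg(f)·deg(g), as expected for curves with no common component (the affine F_7-count falls short of the bound because intersections may lie at infinity, over extension fields, or carry multiplicity).


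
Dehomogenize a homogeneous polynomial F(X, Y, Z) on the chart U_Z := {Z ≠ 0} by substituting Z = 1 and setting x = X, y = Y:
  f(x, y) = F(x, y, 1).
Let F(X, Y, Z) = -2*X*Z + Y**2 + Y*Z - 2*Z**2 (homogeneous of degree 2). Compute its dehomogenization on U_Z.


f(x, y) = -2*x + y**2 + y - 2

On U_Z we set Z = 1. Each monomial c·X^i·Y^j·Z^k in F becomes c·x^i·y^j·1^k = c·x^i·y^j.
Substituting Z = 1: F(X, Y, 1) = -2*x + y**2 + y - 2.
Note: deg(f) ≤ deg(F) = 2; strict inequality happens when F is divisible by Z (lost terms).


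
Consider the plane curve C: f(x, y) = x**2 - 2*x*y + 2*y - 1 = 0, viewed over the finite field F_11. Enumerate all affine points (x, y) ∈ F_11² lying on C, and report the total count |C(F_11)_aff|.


Affine F_11-points: {(0, 6), (1, 0), (1, 1), (1, 2), (1, 3), (1, 4), (1, 5), (1, 6), (1, 7), (1, 8), (1, 9), (1, 10), (2, 7), (3, 2), (4, 8), (5, 3), (6, 9), (7, 4), (8, 10), (9, 5), (10, 0)}; count = 21.

For each of the 121 pairs (x, y) ∈ F_11², evaluate f(x, y) mod 11. Record the zeros.
  x = 0: [0↦10, 1↦1, 2↦3, 3↦5, 4↦7, 5↦9, 6↦0, 7↦2, 8↦4, 9↦6, 10↦8]  zeros at y ∈ {6}
  x = 1: [0↦0, 1↦0, 2↦0, 3↦0, 4↦0, 5↦0, 6↦0, 7↦0, 8↦0, 9↦0, 10↦0]  zeros at y ∈ {0, 1, 2, 3, 4, 5, 6, 7, 8, 9, 10}
  x = 2: [0↦3, 1↦1, 2↦10, 3↦8, 4↦6, 5↦4, 6↦2, 7↦0, 8↦9, 9↦7, 10↦5]  zeros at y ∈ {7}
  x = 3: [0↦8, 1↦4, 2↦0, 3↦7, 4↦3, 5↦10, 6↦6, 7↦2, 8↦9, 9↦5, 10↦1]  zeros at y ∈ {2}
  x = 4: [0↦4, 1↦9, 2↦3, 3↦8, 4↦2, 5↦7, 6↦1, 7↦6, 8↦0, 9↦5, 10↦10]  zeros at y ∈ {8}
  x = 5: [0↦2, 1↦5, 2↦8, 3↦0, 4↦3, 5↦6, 6↦9, 7↦1, 8↦4, 9↦7, 10↦10]  zeros at y ∈ {3}
  x = 6: [0↦2, 1↦3, 2↦4, 3↦5, 4↦6, 5↦7, 6↦8, 7↦9, 8↦10, 9↦0, 10↦1]  zeros at y ∈ {9}
  x = 7: [0↦4, 1↦3, 2↦2, 3↦1, 4↦0, 5↦10, 6↦9, 7↦8, 8↦7, 9↦6, 10↦5]  zeros at y ∈ {4}
  x = 8: [0↦8, 1↦5, 2↦2, 3↦10, 4↦7, 5↦4, 6↦1, 7↦9, 8↦6, 9↦3, 10↦0]  zeros at y ∈ {10}
  x = 9: [0↦3, 1↦9, 2↦4, 3↦10, 4↦5, 5↦0, 6↦6, 7↦1, 8↦7, 9↦2, 10↦8]  zeros at y ∈ {5}
  x = 10: [0↦0, 1↦4, 2↦8, 3↦1, 4↦5, 5↦9, 6↦2, 7↦6, 8↦10, 9↦3, 10↦7]  zeros at y ∈ {0}
Collecting zeros: affine points = {(0, 6), (1, 0), (1, 1), (1, 2), (1, 3), (1, 4), (1, 5), (1, 6), (1, 7), (1, 8), (1, 9), (1, 10), (2, 7), (3, 2), (4, 8), (5, 3), (6, 9), (7, 4), (8, 10), (9, 5), (10, 0)}.
Total count |C(F_11)_aff| = 21.


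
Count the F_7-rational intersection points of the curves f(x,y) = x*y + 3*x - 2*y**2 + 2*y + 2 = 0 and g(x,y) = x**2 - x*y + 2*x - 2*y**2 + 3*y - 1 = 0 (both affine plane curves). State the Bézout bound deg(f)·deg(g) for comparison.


Common zeros: ∅; count = 0; Bézout bound = 4.

deg(f) = 2, deg(g) = 2, so Bézout bound = 4.
Scan x ∈ F_7. For each x, list the y ∈ F_7 with f(x, y) ≡ 0 and those with g(x, y) ≡ 0 (mod 7); the common zeros in that column are the intersection.
  x = 0: f ≡ 0 at y ∈ ∅; g ≡ 0 at y ∈ {1, 4}; common: ∅.
  x = 1: f ≡ 0 at y ∈ {6}; g ≡ 0 at y ∈ ∅; common: ∅.
  x = 2: f ≡ 0 at y ∈ ∅; g ≡ 0 at y ∈ {0, 4}; common: ∅.
  x = 3: f ≡ 0 at y ∈ {1, 5}; g ≡ 0 at y ∈ {0}; common: ∅.
  x = 4: f ≡ 0 at y ∈ {0, 3}; g ≡ 0 at y ∈ ∅; common: ∅.
  x = 5: f ≡ 0 at y ∈ ∅; g ≡ 0 at y ∈ ∅; common: ∅.
  x = 6: f ≡ 0 at y ∈ {2}; g ≡ 0 at y ∈ {1}; common: ∅.
Collecting: common zeros = ∅, so the count is 0.
Comparison with the Bézout bound: 0 ≤ 4 = deg(f)·deg(g), as expected for curves with no common component (the affine F_7-count falls short of the bound because intersections may lie at infinity, over extension fields, or carry multiplicity).


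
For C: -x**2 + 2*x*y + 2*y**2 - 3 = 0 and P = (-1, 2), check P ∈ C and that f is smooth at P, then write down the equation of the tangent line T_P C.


Tangent line at P: 6*x + 6*y - 6 = 0.

Step 1: f(-1, 2) = 0, so P lies on C.
Step 2: partial derivatives
  f_x(x, y) = -2*x + 2*y, f_y(x, y) = 2*x + 4*y.
  f_x(P) = 6, f_y(P) = 6 (gradient nonzero, so P is smooth).
Step 3: tangent line at P: 6·(x − -1) + 6·(y − 2) = 0.
Expanding: 6*x + 6*y - 6 = 0.


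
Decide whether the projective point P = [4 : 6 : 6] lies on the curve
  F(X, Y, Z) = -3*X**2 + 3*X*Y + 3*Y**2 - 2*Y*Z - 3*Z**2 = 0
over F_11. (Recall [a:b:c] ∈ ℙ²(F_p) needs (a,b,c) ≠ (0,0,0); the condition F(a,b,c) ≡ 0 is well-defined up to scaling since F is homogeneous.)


F(4,6,6) ≡ 7 (mod 11); P is NOT on the curve.

Evaluate F(4, 6, 6) term-by-term (mod 11).
  -3*X**2 ↦ -3·16·1·1 = -48
  3*X*Y ↦ 3·4·6·1 = 72
  3*Y**2 ↦ 3·1·36·1 = 108
  -2*Y*Z ↦ -2·1·6·6 = -72
  -3*Z**2 ↦ -3·1·1·36 = -108
Sum: F(4, 6, 6) = (-48) + (72) + (108) + (-72) + (-108) = -48.
Reducing mod 11: -48 ≡ 7 (mod 11).
Since F(a, b, c) ≡ 7 ≠ 0 (mod 11), P does NOT lie on the curve.


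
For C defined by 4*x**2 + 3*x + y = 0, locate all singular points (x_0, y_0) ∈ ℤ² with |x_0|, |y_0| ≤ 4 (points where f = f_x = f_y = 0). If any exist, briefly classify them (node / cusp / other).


No singular points in the scanned grid; C is smooth there.

Compute partial derivatives:
  f_x = 8*x + 3.
  f_y = 1.
f_y = 1 is a nonzero constant, so f_y never vanishes: no point (x, y) can satisfy f = f_x = f_y = 0. In particular no (x, y) ∈ {−4, ..., 4}² is singular; the curve is smooth.


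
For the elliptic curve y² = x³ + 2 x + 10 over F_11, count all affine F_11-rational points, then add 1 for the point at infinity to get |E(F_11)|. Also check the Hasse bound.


Affine points = {(2, 0), (4, 4), (4, 7), (7, 2), (7, 9), (9, 3), (9, 8)}; affine count = 7; |E(F_11)| = 8.

Discriminant check: Δ ∝ 4a³ + 27b² = 4·2³ + 27·10² = 4·8 + 27·100 ≡ 4 (mod 11). Nonzero ⇒ E is nonsingular.
For each x ∈ F_11, compute rhs = x³ + 2·x + 10 mod 11, then count y ∈ F_11 with y² ≡ rhs.
  x = 0: rhs = 10, matching y values: none (0 points).
  x = 1: rhs = 2, matching y values: none (0 points).
  x = 2: rhs = 0, matching y values: 0 (1 points).
  x = 3: rhs = 10, matching y values: none (0 points).
  x = 4: rhs = 5, matching y values: 4, 7 (2 points).
  x = 5: rhs = 2, matching y values: none (0 points).
  x = 6: rhs = 7, matching y values: none (0 points).
  x = 7: rhs = 4, matching y values: 2, 9 (2 points).
  x = 8: rhs = 10, matching y values: none (0 points).
  x = 9: rhs = 9, matching y values: 3, 8 (2 points).
  x = 10: rhs = 7, matching y values: none (0 points).
Total affine count: 7.
Full point count |E(F_11)| = 7 + 1 = 8.
Hasse bound: |8 − (11+1)| = |-4| = 4 ≤ 2√11 ≈ 6.6332 ✓.


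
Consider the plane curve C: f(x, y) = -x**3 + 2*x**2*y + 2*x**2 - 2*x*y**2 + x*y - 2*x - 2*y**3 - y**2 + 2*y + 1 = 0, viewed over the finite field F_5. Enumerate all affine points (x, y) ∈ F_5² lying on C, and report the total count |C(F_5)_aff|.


Affine F_5-points: {(0, 1), (0, 2), (0, 4), (1, 0), (1, 1), (2, 2), (3, 1), (4, 2), (4, 3)}; count = 9.

For each of the 25 pairs (x, y) ∈ F_5², evaluate f(x, y) mod 5. Record the zeros.
  x = 0: [0↦1, 1↦0, 2↦0, 3↦4, 4↦0]  zeros at y ∈ {1, 2, 4}
  x = 1: [0↦0, 1↦0, 2↦2, 3↦4, 4↦4]  zeros at y ∈ {0, 1}
  x = 2: [0↦2, 1↦2, 2↦0, 3↦4, 4↦2]  zeros at y ∈ {2}
  x = 3: [0↦1, 1↦0, 2↦3, 3↦3, 4↦3]  zeros at y ∈ {1}
  x = 4: [0↦1, 1↦3, 2↦0, 3↦0, 4↦1]  zeros at y ∈ {2, 3}
Collecting zeros: affine points = {(0, 1), (0, 2), (0, 4), (1, 0), (1, 1), (2, 2), (3, 1), (4, 2), (4, 3)}.
Total count |C(F_5)_aff| = 9.


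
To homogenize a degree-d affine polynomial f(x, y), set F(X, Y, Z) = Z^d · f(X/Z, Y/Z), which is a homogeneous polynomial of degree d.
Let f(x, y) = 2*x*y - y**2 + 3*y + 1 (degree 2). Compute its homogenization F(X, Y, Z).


F(X, Y, Z) = 2*X*Y - Y**2 + 3*Y*Z + Z**2

deg(f) = 2.
Substitute x = X/Z, y = Y/Z into f, then multiply by Z^2.
  monomial 2·x^1·y^1 ↦ 2·X^1·Y^1·Z^0.
  monomial -1·x^0·y^2 ↦ -1·X^0·Y^2·Z^0.
  monomial 3·x^0·y^1 ↦ 3·X^0·Y^1·Z^1.
  monomial 1·x^0·y^0 ↦ 1·X^0·Y^0·Z^2.
Collecting: F(X, Y, Z) = 2*X*Y - Y**2 + 3*Y*Z + Z**2.


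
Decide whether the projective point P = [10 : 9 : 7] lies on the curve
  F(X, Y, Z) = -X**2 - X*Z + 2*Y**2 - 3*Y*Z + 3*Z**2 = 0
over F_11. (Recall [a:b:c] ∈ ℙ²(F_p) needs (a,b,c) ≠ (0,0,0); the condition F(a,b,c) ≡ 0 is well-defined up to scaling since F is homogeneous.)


F(10,9,7) ≡ 5 (mod 11); P is NOT on the curve.

Evaluate F(10, 9, 7) term-by-term (mod 11).
  -X**2 ↦ -1·100·1·1 = -100
  -X*Z ↦ -1·10·1·7 = -70
  2*Y**2 ↦ 2·1·81·1 = 162
  -3*Y*Z ↦ -3·1·9·7 = -189
  3*Z**2 ↦ 3·1·1·49 = 147
Sum: F(10, 9, 7) = (-100) + (-70) + (162) + (-189) + (147) = -50.
Reducing mod 11: -50 ≡ 5 (mod 11).
Since F(a, b, c) ≡ 5 ≠ 0 (mod 11), P does NOT lie on the curve.


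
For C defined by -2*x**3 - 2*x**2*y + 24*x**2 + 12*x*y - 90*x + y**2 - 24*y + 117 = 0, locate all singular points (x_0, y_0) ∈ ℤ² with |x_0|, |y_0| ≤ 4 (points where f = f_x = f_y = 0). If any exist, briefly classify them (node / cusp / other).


Singular points: {(3, 3)}; classification: cusp.

Compute partial derivatives:
  f_x = -6*x**2 - 4*x*y + 48*x + 12*y - 90.
  f_y = -2*x**2 + 12*x + 2*y - 24.
Scan x_0 ∈ {−4, ..., 4}. For each x_0, f_y(x_0, y) is a polynomial in y; find its integer roots y ∈ {−4, ..., 4}, then test f_x and f at those candidates.
  x = -4: f_y(-4, y) = 2*y - 104; no integer root y with |y| ≤ 4.
  x = -3: f_y(-3, y) = 2*y - 78; no integer root y with |y| ≤ 4.
  x = -2: f_y(-2, y) = 2*y - 56; no integer root y with |y| ≤ 4.
  x = -1: f_y(-1, y) = 2*y - 38; no integer root y with |y| ≤ 4.
  x = 0: f_y(0, y) = 2*y - 24; no integer root y with |y| ≤ 4.
  x = 1: f_y(1, y) = 2*y - 14; no integer root y with |y| ≤ 4.
  x = 2: f_y(2, y) = 2*y - 8; vanishes at y ∈ {4}. (2, 4): f_x = -2 ≠ 0.
  x = 3: f_y(3, y) = 2*y - 6; vanishes at y ∈ {3}. (3, 3): f_x = 0, f = 0 — SINGULAR.
  x = 4: f_y(4, y) = 2*y - 8; vanishes at y ∈ {4}. (4, 4): f_x = -10 ≠ 0.
Only singular point on the grid: (3, 3).
Classify: substitute x = 3 + u, y = 3 + v and expand: f = -2*u**3 - 2*u**2*v + v**2.
No constant or linear terms (consistent with a singular point). Quadratic part: v**2. Cubic part: -2*u**3 - 2*u**2*v.
The quadratic part v**2 is a perfect square, so there is a single (double) tangent line v = 0, i.e. y = 3. Restricting the cubic part to that line (v = 0) leaves -2*u**3 ≠ 0, so f is not divisible by v and the branch is v² ≈ 2*u**3 to lowest order — this is a cusp.
Classification: cusp.


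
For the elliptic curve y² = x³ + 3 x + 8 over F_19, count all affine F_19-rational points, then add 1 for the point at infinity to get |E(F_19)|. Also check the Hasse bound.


Affine points = {(3, 5), (3, 14), (7, 7), (7, 12), (9, 2), (9, 17), (11, 2), (11, 17), (12, 9), (12, 10), (14, 1), (14, 18), (18, 2), (18, 17)}; affine count = 14; |E(F_19)| = 15.

Discriminant check: Δ ∝ 4a³ + 27b² = 4·3³ + 27·8² = 4·27 + 27·64 ≡ 12 (mod 19). Nonzero ⇒ E is nonsingular.
For each x ∈ F_19, compute rhs = x³ + 3·x + 8 mod 19, then count y ∈ F_19 with y² ≡ rhs.
  x = 0: rhs = 8, matching y values: none (0 points).
  x = 1: rhs = 12, matching y values: none (0 points).
  x = 2: rhs = 3, matching y values: none (0 points).
  x = 3: rhs = 6, matching y values: 5, 14 (2 points).
  x = 4: rhs = 8, matching y values: none (0 points).
  x = 5: rhs = 15, matching y values: none (0 points).
  x = 6: rhs = 14, matching y values: none (0 points).
  x = 7: rhs = 11, matching y values: 7, 12 (2 points).
  x = 8: rhs = 12, matching y values: none (0 points).
  x = 9: rhs = 4, matching y values: 2, 17 (2 points).
  x = 10: rhs = 12, matching y values: none (0 points).
  x = 11: rhs = 4, matching y values: 2, 17 (2 points).
  x = 12: rhs = 5, matching y values: 9, 10 (2 points).
  x = 13: rhs = 2, matching y values: none (0 points).
  x = 14: rhs = 1, matching y values: 1, 18 (2 points).
  x = 15: rhs = 8, matching y values: none (0 points).
  x = 16: rhs = 10, matching y values: none (0 points).
  x = 17: rhs = 13, matching y values: none (0 points).
  x = 18: rhs = 4, matching y values: 2, 17 (2 points).
Total affine count: 14.
Full point count |E(F_19)| = 14 + 1 = 15.
Hasse bound: |15 − (19+1)| = |-5| = 5 ≤ 2√19 ≈ 8.7178 ✓.


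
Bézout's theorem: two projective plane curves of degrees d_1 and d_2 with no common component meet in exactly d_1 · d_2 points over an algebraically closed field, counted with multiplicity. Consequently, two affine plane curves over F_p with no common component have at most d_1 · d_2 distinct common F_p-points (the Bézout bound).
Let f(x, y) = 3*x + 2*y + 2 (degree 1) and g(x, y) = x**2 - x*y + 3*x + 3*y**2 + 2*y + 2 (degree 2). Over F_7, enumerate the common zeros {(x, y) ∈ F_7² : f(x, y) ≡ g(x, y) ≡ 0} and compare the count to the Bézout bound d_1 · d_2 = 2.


Common zeros: ∅; count = 0; Bézout bound = 2.

deg(f) = 1, deg(g) = 2, so Bézout bound = 2.
Scan x ∈ F_7. For each x, list the y ∈ F_7 with f(x, y) ≡ 0 and those with g(x, y) ≡ 0 (mod 7); the common zeros in that column are the intersection.
  x = 0: f ≡ 0 at y ∈ {6}; g ≡ 0 at y ∈ {1, 3}; common: ∅.
  x = 1: f ≡ 0 at y ∈ {1}; g ≡ 0 at y ∈ ∅; common: ∅.
  x = 2: f ≡ 0 at y ∈ {3}; g ≡ 0 at y ∈ ∅; common: ∅.
  x = 3: f ≡ 0 at y ∈ {5}; g ≡ 0 at y ∈ ∅; common: ∅.
  x = 4: f ≡ 0 at y ∈ {0}; g ≡ 0 at y ∈ {4, 6}; common: ∅.
  x = 5: f ≡ 0 at y ∈ {2}; g ≡ 0 at y ∈ {0, 1}; common: ∅.
  x = 6: f ≡ 0 at y ∈ {4}; g ≡ 0 at y ∈ {0, 6}; common: ∅.
Collecting: common zeros = ∅, so the count is 0.
Comparison with the Bézout bound: 0 ≤ 2 = deg(f)·deg(g), as expected for curves with no common component (the affine F_7-count falls short of the bound because intersections may lie at infinity, over extension fields, or carry multiplicity).


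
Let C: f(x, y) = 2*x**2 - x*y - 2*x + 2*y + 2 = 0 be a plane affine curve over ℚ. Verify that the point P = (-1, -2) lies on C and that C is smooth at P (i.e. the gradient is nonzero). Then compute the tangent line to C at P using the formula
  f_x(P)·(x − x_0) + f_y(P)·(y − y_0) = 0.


Tangent line at P: -4*x + 3*y + 2 = 0.

Step 1: f(-1, -2) = 0, so P lies on C.
Step 2: partial derivatives
  f_x(x, y) = 4*x - y - 2, f_y(x, y) = 2 - x.
  f_x(P) = -4, f_y(P) = 3 (gradient nonzero, so P is smooth).
Step 3: tangent line at P: -4·(x − -1) + 3·(y − -2) = 0.
Expanding: -4*x + 3*y + 2 = 0.


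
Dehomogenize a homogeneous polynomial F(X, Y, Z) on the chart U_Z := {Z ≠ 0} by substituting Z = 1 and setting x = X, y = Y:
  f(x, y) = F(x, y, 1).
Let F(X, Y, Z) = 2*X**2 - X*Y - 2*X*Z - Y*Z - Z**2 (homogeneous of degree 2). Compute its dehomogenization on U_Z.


f(x, y) = 2*x**2 - x*y - 2*x - y - 1

On U_Z we set Z = 1. Each monomial c·X^i·Y^j·Z^k in F becomes c·x^i·y^j·1^k = c·x^i·y^j.
Substituting Z = 1: F(X, Y, 1) = 2*x**2 - x*y - 2*x - y - 1.
Note: deg(f) ≤ deg(F) = 2; strict inequality happens when F is divisible by Z (lost terms).


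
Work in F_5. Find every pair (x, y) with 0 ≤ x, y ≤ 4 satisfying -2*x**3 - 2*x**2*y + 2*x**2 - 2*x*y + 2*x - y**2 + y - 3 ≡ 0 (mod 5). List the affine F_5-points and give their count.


Affine F_5-points: {(0, 2), (0, 4), (1, 1)}; count = 3.

For each of the 25 pairs (x, y) ∈ F_5², evaluate f(x, y) mod 5. Record the zeros.
  x = 0: [0↦2, 1↦2, 2↦0, 3↦1, 4↦0]  zeros at y ∈ {2, 4}
  x = 1: [0↦4, 1↦0, 2↦4, 3↦1, 4↦1]  zeros at y ∈ {1}
  x = 2: [0↦3, 1↦1, 2↦2, 3↦1, 4↦3]  zeros at y ∈ ∅
  x = 3: [0↦2, 1↦3, 2↦2, 3↦4, 4↦4]  zeros at y ∈ ∅
  x = 4: [0↦4, 1↦4, 2↦2, 3↦3, 4↦2]  zeros at y ∈ ∅
Collecting zeros: affine points = {(0, 2), (0, 4), (1, 1)}.
Total count |C(F_5)_aff| = 3.


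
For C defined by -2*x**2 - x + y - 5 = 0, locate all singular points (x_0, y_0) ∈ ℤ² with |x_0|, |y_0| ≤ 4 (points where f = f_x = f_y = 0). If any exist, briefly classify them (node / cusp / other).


No singular points in the scanned grid; C is smooth there.

Compute partial derivatives:
  f_x = -4*x - 1.
  f_y = 1.
f_y = 1 is a nonzero constant, so f_y never vanishes: no point (x, y) can satisfy f = f_x = f_y = 0. In particular no (x, y) ∈ {−4, ..., 4}² is singular; the curve is smooth.


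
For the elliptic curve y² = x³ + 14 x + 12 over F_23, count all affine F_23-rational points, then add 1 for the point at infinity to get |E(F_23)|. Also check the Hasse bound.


Affine points = {(0, 9), (0, 14), (1, 2), (1, 21), (2, 5), (2, 18), (3, 9), (3, 14), (5, 0), (6, 6), (6, 17), (7, 4), (7, 19), (9, 4), (9, 19), (10, 5), (10, 18), (11, 5), (11, 18), (14, 10), (14, 13), (15, 3), (15, 20), (16, 10), (16, 13), (18, 1), (18, 22), (20, 9), (20, 14)}; affine count = 29; |E(F_23)| = 30.

Discriminant check: Δ ∝ 4a³ + 27b² = 4·14³ + 27·12² = 4·2744 + 27·144 ≡ 6 (mod 23). Nonzero ⇒ E is nonsingular.
For each x ∈ F_23, compute rhs = x³ + 14·x + 12 mod 23, then count y ∈ F_23 with y² ≡ rhs.
  x = 0: rhs = 12, matching y values: 9, 14 (2 points).
  x = 1: rhs = 4, matching y values: 2, 21 (2 points).
  x = 2: rhs = 2, matching y values: 5, 18 (2 points).
  x = 3: rhs = 12, matching y values: 9, 14 (2 points).
  x = 4: rhs = 17, matching y values: none (0 points).
  x = 5: rhs = 0, matching y values: 0 (1 points).
  x = 6: rhs = 13, matching y values: 6, 17 (2 points).
  x = 7: rhs = 16, matching y values: 4, 19 (2 points).
  x = 8: rhs = 15, matching y values: none (0 points).
  x = 9: rhs = 16, matching y values: 4, 19 (2 points).
  x = 10: rhs = 2, matching y values: 5, 18 (2 points).
  x = 11: rhs = 2, matching y values: 5, 18 (2 points).
  x = 12: rhs = 22, matching y values: none (0 points).
  x = 13: rhs = 22, matching y values: none (0 points).
  x = 14: rhs = 8, matching y values: 10, 13 (2 points).
  x = 15: rhs = 9, matching y values: 3, 20 (2 points).
  x = 16: rhs = 8, matching y values: 10, 13 (2 points).
  x = 17: rhs = 11, matching y values: none (0 points).
  x = 18: rhs = 1, matching y values: 1, 22 (2 points).
  x = 19: rhs = 7, matching y values: none (0 points).
  x = 20: rhs = 12, matching y values: 9, 14 (2 points).
  x = 21: rhs = 22, matching y values: none (0 points).
  x = 22: rhs = 20, matching y values: none (0 points).
Total affine count: 29.
Full point count |E(F_23)| = 29 + 1 = 30.
Hasse bound: |30 − (23+1)| = |6| = 6 ≤ 2√23 ≈ 9.5917 ✓.


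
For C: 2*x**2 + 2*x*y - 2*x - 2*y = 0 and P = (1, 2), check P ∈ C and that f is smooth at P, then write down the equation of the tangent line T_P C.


Tangent line at P: 6*x - 6 = 0.

Step 1: f(1, 2) = 0, so P lies on C.
Step 2: partial derivatives
  f_x(x, y) = 4*x + 2*y - 2, f_y(x, y) = 2*x - 2.
  f_x(P) = 6, f_y(P) = 0 (gradient nonzero, so P is smooth).
Step 3: tangent line at P: 6·(x − 1) + 0·(y − 2) = 0.
Expanding: 6*x - 6 = 0.


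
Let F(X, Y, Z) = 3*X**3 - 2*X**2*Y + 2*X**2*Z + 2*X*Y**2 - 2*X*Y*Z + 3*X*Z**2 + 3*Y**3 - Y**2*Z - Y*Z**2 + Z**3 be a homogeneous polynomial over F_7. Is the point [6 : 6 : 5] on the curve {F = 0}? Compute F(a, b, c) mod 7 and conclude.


F(6,6,5) ≡ 1 (mod 7); P is NOT on the curve.

Evaluate F(6, 6, 5) term-by-term (mod 7).
  3*X**3 ↦ 3·216·1·1 = 648
  -2*X**2*Y ↦ -2·36·6·1 = -432
  2*X**2*Z ↦ 2·36·1·5 = 360
  2*X*Y**2 ↦ 2·6·36·1 = 432
  -2*X*Y*Z ↦ -2·6·6·5 = -360
  3*X*Z**2 ↦ 3·6·1·25 = 450
  3*Y**3 ↦ 3·1·216·1 = 648
  -Y**2*Z ↦ -1·1·36·5 = -180
  -Y*Z**2 ↦ -1·1·6·25 = -150
  Z**3 ↦ 1·1·1·125 = 125
Sum: F(6, 6, 5) = (648) + (-432) + (360) + (432) + (-360) + (450) + (648) + (-180) + (-150) + (125) = 1541.
Reducing mod 7: 1541 ≡ 1 (mod 7).
Since F(a, b, c) ≡ 1 ≠ 0 (mod 7), P does NOT lie on the curve.


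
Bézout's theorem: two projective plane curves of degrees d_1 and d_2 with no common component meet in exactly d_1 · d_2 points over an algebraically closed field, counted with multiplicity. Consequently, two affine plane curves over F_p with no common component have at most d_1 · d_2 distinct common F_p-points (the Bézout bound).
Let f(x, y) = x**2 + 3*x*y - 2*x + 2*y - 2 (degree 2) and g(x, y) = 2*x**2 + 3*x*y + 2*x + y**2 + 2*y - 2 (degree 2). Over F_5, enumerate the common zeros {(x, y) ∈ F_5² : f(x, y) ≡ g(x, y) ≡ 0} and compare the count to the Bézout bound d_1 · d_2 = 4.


Common zeros: ∅; count = 0; Bézout bound = 4.

deg(f) = 2, deg(g) = 2, so Bézout bound = 4.
Scan x ∈ F_5. For each x, list the y ∈ F_5 with f(x, y) ≡ 0 and those with g(x, y) ≡ 0 (mod 5); the common zeros in that column are the intersection.
  x = 0: f ≡ 0 at y ∈ {1}; g ≡ 0 at y ∈ ∅; common: ∅.
  x = 1: f ≡ 0 at y ∈ ∅; g ≡ 0 at y ∈ ∅; common: ∅.
  x = 2: f ≡ 0 at y ∈ {4}; g ≡ 0 at y ∈ {0, 2}; common: ∅.
  x = 3: f ≡ 0 at y ∈ {4}; g ≡ 0 at y ∈ ∅; common: ∅.
  x = 4: f ≡ 0 at y ∈ {1}; g ≡ 0 at y ∈ {2, 4}; common: ∅.
Collecting: common zeros = ∅, so the count is 0.
Comparison with the Bézout bound: 0 ≤ 4 = deg(f)·deg(g), as expected for curves with no common component (the affine F_5-count falls short of the bound because intersections may lie at infinity, over extension fields, or carry multiplicity).


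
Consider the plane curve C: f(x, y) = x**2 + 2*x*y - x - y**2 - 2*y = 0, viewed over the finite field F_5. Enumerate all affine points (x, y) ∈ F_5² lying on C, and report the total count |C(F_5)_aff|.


Affine F_5-points: {(0, 0), (0, 3), (1, 0), (3, 2), (4, 2), (4, 4)}; count = 6.

For each of the 25 pairs (x, y) ∈ F_5², evaluate f(x, y) mod 5. Record the zeros.
  x = 0: [0↦0, 1↦2, 2↦2, 3↦0, 4↦1]  zeros at y ∈ {0, 3}
  x = 1: [0↦0, 1↦4, 2↦1, 3↦1, 4↦4]  zeros at y ∈ {0}
  x = 2: [0↦2, 1↦3, 2↦2, 3↦4, 4↦4]  zeros at y ∈ ∅
  x = 3: [0↦1, 1↦4, 2↦0, 3↦4, 4↦1]  zeros at y ∈ {2}
  x = 4: [0↦2, 1↦2, 2↦0, 3↦1, 4↦0]  zeros at y ∈ {2, 4}
Collecting zeros: affine points = {(0, 0), (0, 3), (1, 0), (3, 2), (4, 2), (4, 4)}.
Total count |C(F_5)_aff| = 6.


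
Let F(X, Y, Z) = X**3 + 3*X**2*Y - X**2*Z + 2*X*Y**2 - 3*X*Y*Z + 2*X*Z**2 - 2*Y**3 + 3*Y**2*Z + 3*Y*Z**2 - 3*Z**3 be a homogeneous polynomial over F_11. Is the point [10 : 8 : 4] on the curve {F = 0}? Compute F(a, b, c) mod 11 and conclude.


F(10,8,4) ≡ 1 (mod 11); P is NOT on the curve.

Evaluate F(10, 8, 4) term-by-term (mod 11).
  X**3 ↦ 1·1000·1·1 = 1000
  3*X**2*Y ↦ 3·100·8·1 = 2400
  -X**2*Z ↦ -1·100·1·4 = -400
  2*X*Y**2 ↦ 2·10·64·1 = 1280
  -3*X*Y*Z ↦ -3·10·8·4 = -960
  2*X*Z**2 ↦ 2·10·1·16 = 320
  -2*Y**3 ↦ -2·1·512·1 = -1024
  3*Y**2*Z ↦ 3·1·64·4 = 768
  3*Y*Z**2 ↦ 3·1·8·16 = 384
  -3*Z**3 ↦ -3·1·1·64 = -192
Sum: F(10, 8, 4) = (1000) + (2400) + (-400) + (1280) + (-960) + (320) + (-1024) + (768) + (384) + (-192) = 3576.
Reducing mod 11: 3576 ≡ 1 (mod 11).
Since F(a, b, c) ≡ 1 ≠ 0 (mod 11), P does NOT lie on the curve.


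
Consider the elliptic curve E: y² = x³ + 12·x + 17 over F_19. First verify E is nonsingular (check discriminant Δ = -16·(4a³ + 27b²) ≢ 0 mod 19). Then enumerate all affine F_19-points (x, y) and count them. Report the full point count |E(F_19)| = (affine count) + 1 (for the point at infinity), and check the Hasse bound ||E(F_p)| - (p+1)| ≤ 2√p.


Affine points = {(0, 6), (0, 13), (1, 7), (1, 12), (2, 7), (2, 12), (3, 2), (3, 17), (6, 1), (6, 18), (7, 8), (7, 11), (8, 6), (8, 13), (10, 4), (10, 15), (11, 6), (11, 13), (15, 0), (16, 7), (16, 12), (17, 2), (17, 17), (18, 2), (18, 17)}; affine count = 25; |E(F_19)| = 26.

Discriminant check: Δ ∝ 4a³ + 27b² = 4·12³ + 27·17² = 4·1728 + 27·289 ≡ 9 (mod 19). Nonzero ⇒ E is nonsingular.
For each x ∈ F_19, compute rhs = x³ + 12·x + 17 mod 19, then count y ∈ F_19 with y² ≡ rhs.
  x = 0: rhs = 17, matching y values: 6, 13 (2 points).
  x = 1: rhs = 11, matching y values: 7, 12 (2 points).
  x = 2: rhs = 11, matching y values: 7, 12 (2 points).
  x = 3: rhs = 4, matching y values: 2, 17 (2 points).
  x = 4: rhs = 15, matching y values: none (0 points).
  x = 5: rhs = 12, matching y values: none (0 points).
  x = 6: rhs = 1, matching y values: 1, 18 (2 points).
  x = 7: rhs = 7, matching y values: 8, 11 (2 points).
  x = 8: rhs = 17, matching y values: 6, 13 (2 points).
  x = 9: rhs = 18, matching y values: none (0 points).
  x = 10: rhs = 16, matching y values: 4, 15 (2 points).
  x = 11: rhs = 17, matching y values: 6, 13 (2 points).
  x = 12: rhs = 8, matching y values: none (0 points).
  x = 13: rhs = 14, matching y values: none (0 points).
  x = 14: rhs = 3, matching y values: none (0 points).
  x = 15: rhs = 0, matching y values: 0 (1 points).
  x = 16: rhs = 11, matching y values: 7, 12 (2 points).
  x = 17: rhs = 4, matching y values: 2, 17 (2 points).
  x = 18: rhs = 4, matching y values: 2, 17 (2 points).
Total affine count: 25.
Full point count |E(F_19)| = 25 + 1 = 26.
Hasse bound: |26 − (19+1)| = |6| = 6 ≤ 2√19 ≈ 8.7178 ✓.


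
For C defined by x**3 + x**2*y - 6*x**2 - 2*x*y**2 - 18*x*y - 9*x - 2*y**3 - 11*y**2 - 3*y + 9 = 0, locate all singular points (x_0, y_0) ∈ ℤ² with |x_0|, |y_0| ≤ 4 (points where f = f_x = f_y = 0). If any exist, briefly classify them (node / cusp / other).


Singular points: {(3, -3)}; classification: cusp.

Compute partial derivatives:
  f_x = 3*x**2 + 2*x*y - 12*x - 2*y**2 - 18*y - 9.
  f_y = x**2 - 4*x*y - 18*x - 6*y**2 - 22*y - 3.
Scan x_0 ∈ {−4, ..., 4}. For each x_0, f_y(x_0, y) is a polynomial in y; find its integer roots y ∈ {−4, ..., 4}, then test f_x and f at those candidates.
  x = -4: f_y(-4, y) = -6*y**2 - 6*y + 85; no integer root y with |y| ≤ 4.
  x = -3: f_y(-3, y) = -6*y**2 - 10*y + 60; no integer root y with |y| ≤ 4.
  x = -2: f_y(-2, y) = -6*y**2 - 14*y + 37; no integer root y with |y| ≤ 4.
  x = -1: f_y(-1, y) = -6*y**2 - 18*y + 16; no integer root y with |y| ≤ 4.
  x = 0: f_y(0, y) = -6*y**2 - 22*y - 3; no integer root y with |y| ≤ 4.
  x = 1: f_y(1, y) = -6*y**2 - 26*y - 20; vanishes at y ∈ {-1}. (1, -1): f_x = -4 ≠ 0.
  x = 2: f_y(2, y) = -6*y**2 - 30*y - 35; no integer root y with |y| ≤ 4.
  x = 3: f_y(3, y) = -6*y**2 - 34*y - 48; vanishes at y ∈ {-3}. (3, -3): f_x = 0, f = 0 — SINGULAR.
  x = 4: f_y(4, y) = -6*y**2 - 38*y - 59; no integer root y with |y| ≤ 4.
Only singular point on the grid: (3, -3).
Classify: substitute x = 3 + u, y = -3 + v and expand: f = u**3 + u**2*v - 2*u*v**2 - 2*v**3 + v**2.
No constant or linear terms (consistent with a singular point). Quadratic part: v**2. Cubic part: u**3 + u**2*v - 2*u*v**2 - 2*v**3.
The quadratic part v**2 is a perfect square, so there is a single (double) tangent line v = 0, i.e. y = -3. Restricting the cubic part to that line (v = 0) leaves u**3 ≠ 0, so f is not divisible by v and the branch is v² ≈ -u**3 to lowest order — this is a cusp.
Classification: cusp.


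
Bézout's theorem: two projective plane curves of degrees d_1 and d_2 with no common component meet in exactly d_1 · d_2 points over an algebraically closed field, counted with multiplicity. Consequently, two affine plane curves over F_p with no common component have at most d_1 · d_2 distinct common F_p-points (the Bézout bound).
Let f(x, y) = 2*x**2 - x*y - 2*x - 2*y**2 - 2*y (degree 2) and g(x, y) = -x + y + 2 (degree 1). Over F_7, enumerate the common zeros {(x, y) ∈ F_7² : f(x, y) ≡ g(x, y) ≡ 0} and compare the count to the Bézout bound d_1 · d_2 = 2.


Common zeros: ∅; count = 0; Bézout bound = 2.

deg(f) = 2, deg(g) = 1, so Bézout bound = 2.
Scan x ∈ F_7. For each x, list the y ∈ F_7 with f(x, y) ≡ 0 and those with g(x, y) ≡ 0 (mod 7); the common zeros in that column are the intersection.
  x = 0: f ≡ 0 at y ∈ {0, 6}; g ≡ 0 at y ∈ {5}; common: ∅.
  x = 1: f ≡ 0 at y ∈ {0, 2}; g ≡ 0 at y ∈ {6}; common: ∅.
  x = 2: f ≡ 0 at y ∈ ∅; g ≡ 0 at y ∈ {0}; common: ∅.
  x = 3: f ≡ 0 at y ∈ {3, 5}; g ≡ 0 at y ∈ {1}; common: ∅.
  x = 4: f ≡ 0 at y ∈ {5, 6}; g ≡ 0 at y ∈ {2}; common: ∅.
  x = 5: f ≡ 0 at y ∈ ∅; g ≡ 0 at y ∈ {3}; common: ∅.
  x = 6: f ≡ 0 at y ∈ ∅; g ≡ 0 at y ∈ {4}; common: ∅.
Collecting: common zeros = ∅, so the count is 0.
Comparison with the Bézout bound: 0 ≤ 2 = deg(f)·deg(g), as expected for curves with no common component (the affine F_7-count falls short of the bound because intersections may lie at infinity, over extension fields, or carry multiplicity).


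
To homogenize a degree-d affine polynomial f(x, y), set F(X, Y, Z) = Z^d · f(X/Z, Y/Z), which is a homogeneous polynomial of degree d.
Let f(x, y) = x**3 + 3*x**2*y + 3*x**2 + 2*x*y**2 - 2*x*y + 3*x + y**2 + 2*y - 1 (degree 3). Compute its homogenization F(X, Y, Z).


F(X, Y, Z) = X**3 + 3*X**2*Y + 3*X**2*Z + 2*X*Y**2 - 2*X*Y*Z + 3*X*Z**2 + Y**2*Z + 2*Y*Z**2 - Z**3

deg(f) = 3.
Substitute x = X/Z, y = Y/Z into f, then multiply by Z^3.
  monomial 1·x^3·y^0 ↦ 1·X^3·Y^0·Z^0.
  monomial 3·x^2·y^1 ↦ 3·X^2·Y^1·Z^0.
  monomial 3·x^2·y^0 ↦ 3·X^2·Y^0·Z^1.
  monomial 2·x^1·y^2 ↦ 2·X^1·Y^2·Z^0.
  monomial -2·x^1·y^1 ↦ -2·X^1·Y^1·Z^1.
  monomial 3·x^1·y^0 ↦ 3·X^1·Y^0·Z^2.
  monomial 1·x^0·y^2 ↦ 1·X^0·Y^2·Z^1.
  monomial 2·x^0·y^1 ↦ 2·X^0·Y^1·Z^2.
  monomial -1·x^0·y^0 ↦ -1·X^0·Y^0·Z^3.
Collecting: F(X, Y, Z) = X**3 + 3*X**2*Y + 3*X**2*Z + 2*X*Y**2 - 2*X*Y*Z + 3*X*Z**2 + Y**2*Z + 2*Y*Z**2 - Z**3.


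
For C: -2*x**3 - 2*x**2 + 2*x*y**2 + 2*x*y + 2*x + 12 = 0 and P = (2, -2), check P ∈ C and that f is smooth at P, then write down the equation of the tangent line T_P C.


Tangent line at P: -26*x - 12*y + 28 = 0.

Step 1: f(2, -2) = 0, so P lies on C.
Step 2: partial derivatives
  f_x(x, y) = -6*x**2 - 4*x + 2*y**2 + 2*y + 2, f_y(x, y) = 4*x*y + 2*x.
  f_x(P) = -26, f_y(P) = -12 (gradient nonzero, so P is smooth).
Step 3: tangent line at P: -26·(x − 2) + -12·(y − -2) = 0.
Expanding: -26*x - 12*y + 28 = 0.


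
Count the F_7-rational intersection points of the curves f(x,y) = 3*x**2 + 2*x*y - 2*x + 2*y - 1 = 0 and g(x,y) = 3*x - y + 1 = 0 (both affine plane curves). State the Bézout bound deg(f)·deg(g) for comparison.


Common zeros: {(2, 0)}; count = 1; Bézout bound = 2.

deg(f) = 2, deg(g) = 1, so Bézout bound = 2.
Scan x ∈ F_7. For each x, list the y ∈ F_7 with f(x, y) ≡ 0 and those with g(x, y) ≡ 0 (mod 7); the common zeros in that column are the intersection.
  x = 0: f ≡ 0 at y ∈ {4}; g ≡ 0 at y ∈ {1}; common: ∅.
  x = 1: f ≡ 0 at y ∈ {0}; g ≡ 0 at y ∈ {4}; common: ∅.
  x = 2: f ≡ 0 at y ∈ {0}; g ≡ 0 at y ∈ {0}; common: {0}.
  x = 3: f ≡ 0 at y ∈ {1}; g ≡ 0 at y ∈ {3}; common: ∅.
  x = 4: f ≡ 0 at y ∈ {1}; g ≡ 0 at y ∈ {6}; common: ∅.
  x = 5: f ≡ 0 at y ∈ {4}; g ≡ 0 at y ∈ {2}; common: ∅.
  x = 6: f ≡ 0 at y ∈ ∅; g ≡ 0 at y ∈ {5}; common: ∅.
Collecting: common zeros = {(2, 0)}, so the count is 1.
Comparison with the Bézout bound: 1 ≤ 2 = deg(f)·deg(g), as expected for curves with no common component (the affine F_7-count falls short of the bound because intersections may lie at infinity, over extension fields, or carry multiplicity).
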